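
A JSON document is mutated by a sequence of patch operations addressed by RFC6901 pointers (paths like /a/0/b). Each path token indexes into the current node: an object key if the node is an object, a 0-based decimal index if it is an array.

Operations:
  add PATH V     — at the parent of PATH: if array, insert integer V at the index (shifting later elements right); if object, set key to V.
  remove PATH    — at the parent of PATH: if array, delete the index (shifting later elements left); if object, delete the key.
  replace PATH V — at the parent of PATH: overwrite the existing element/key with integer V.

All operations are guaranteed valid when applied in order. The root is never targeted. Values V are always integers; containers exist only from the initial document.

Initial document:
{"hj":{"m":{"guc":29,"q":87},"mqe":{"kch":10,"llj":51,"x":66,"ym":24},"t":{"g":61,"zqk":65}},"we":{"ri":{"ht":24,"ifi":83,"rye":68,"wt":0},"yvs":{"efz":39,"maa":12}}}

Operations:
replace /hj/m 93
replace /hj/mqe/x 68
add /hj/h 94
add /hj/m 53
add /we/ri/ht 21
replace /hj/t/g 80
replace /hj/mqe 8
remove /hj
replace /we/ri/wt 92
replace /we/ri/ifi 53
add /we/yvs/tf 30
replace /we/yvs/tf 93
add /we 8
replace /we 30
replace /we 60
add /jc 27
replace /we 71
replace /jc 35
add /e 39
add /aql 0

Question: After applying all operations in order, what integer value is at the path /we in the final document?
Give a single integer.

After op 1 (replace /hj/m 93): {"hj":{"m":93,"mqe":{"kch":10,"llj":51,"x":66,"ym":24},"t":{"g":61,"zqk":65}},"we":{"ri":{"ht":24,"ifi":83,"rye":68,"wt":0},"yvs":{"efz":39,"maa":12}}}
After op 2 (replace /hj/mqe/x 68): {"hj":{"m":93,"mqe":{"kch":10,"llj":51,"x":68,"ym":24},"t":{"g":61,"zqk":65}},"we":{"ri":{"ht":24,"ifi":83,"rye":68,"wt":0},"yvs":{"efz":39,"maa":12}}}
After op 3 (add /hj/h 94): {"hj":{"h":94,"m":93,"mqe":{"kch":10,"llj":51,"x":68,"ym":24},"t":{"g":61,"zqk":65}},"we":{"ri":{"ht":24,"ifi":83,"rye":68,"wt":0},"yvs":{"efz":39,"maa":12}}}
After op 4 (add /hj/m 53): {"hj":{"h":94,"m":53,"mqe":{"kch":10,"llj":51,"x":68,"ym":24},"t":{"g":61,"zqk":65}},"we":{"ri":{"ht":24,"ifi":83,"rye":68,"wt":0},"yvs":{"efz":39,"maa":12}}}
After op 5 (add /we/ri/ht 21): {"hj":{"h":94,"m":53,"mqe":{"kch":10,"llj":51,"x":68,"ym":24},"t":{"g":61,"zqk":65}},"we":{"ri":{"ht":21,"ifi":83,"rye":68,"wt":0},"yvs":{"efz":39,"maa":12}}}
After op 6 (replace /hj/t/g 80): {"hj":{"h":94,"m":53,"mqe":{"kch":10,"llj":51,"x":68,"ym":24},"t":{"g":80,"zqk":65}},"we":{"ri":{"ht":21,"ifi":83,"rye":68,"wt":0},"yvs":{"efz":39,"maa":12}}}
After op 7 (replace /hj/mqe 8): {"hj":{"h":94,"m":53,"mqe":8,"t":{"g":80,"zqk":65}},"we":{"ri":{"ht":21,"ifi":83,"rye":68,"wt":0},"yvs":{"efz":39,"maa":12}}}
After op 8 (remove /hj): {"we":{"ri":{"ht":21,"ifi":83,"rye":68,"wt":0},"yvs":{"efz":39,"maa":12}}}
After op 9 (replace /we/ri/wt 92): {"we":{"ri":{"ht":21,"ifi":83,"rye":68,"wt":92},"yvs":{"efz":39,"maa":12}}}
After op 10 (replace /we/ri/ifi 53): {"we":{"ri":{"ht":21,"ifi":53,"rye":68,"wt":92},"yvs":{"efz":39,"maa":12}}}
After op 11 (add /we/yvs/tf 30): {"we":{"ri":{"ht":21,"ifi":53,"rye":68,"wt":92},"yvs":{"efz":39,"maa":12,"tf":30}}}
After op 12 (replace /we/yvs/tf 93): {"we":{"ri":{"ht":21,"ifi":53,"rye":68,"wt":92},"yvs":{"efz":39,"maa":12,"tf":93}}}
After op 13 (add /we 8): {"we":8}
After op 14 (replace /we 30): {"we":30}
After op 15 (replace /we 60): {"we":60}
After op 16 (add /jc 27): {"jc":27,"we":60}
After op 17 (replace /we 71): {"jc":27,"we":71}
After op 18 (replace /jc 35): {"jc":35,"we":71}
After op 19 (add /e 39): {"e":39,"jc":35,"we":71}
After op 20 (add /aql 0): {"aql":0,"e":39,"jc":35,"we":71}
Value at /we: 71

Answer: 71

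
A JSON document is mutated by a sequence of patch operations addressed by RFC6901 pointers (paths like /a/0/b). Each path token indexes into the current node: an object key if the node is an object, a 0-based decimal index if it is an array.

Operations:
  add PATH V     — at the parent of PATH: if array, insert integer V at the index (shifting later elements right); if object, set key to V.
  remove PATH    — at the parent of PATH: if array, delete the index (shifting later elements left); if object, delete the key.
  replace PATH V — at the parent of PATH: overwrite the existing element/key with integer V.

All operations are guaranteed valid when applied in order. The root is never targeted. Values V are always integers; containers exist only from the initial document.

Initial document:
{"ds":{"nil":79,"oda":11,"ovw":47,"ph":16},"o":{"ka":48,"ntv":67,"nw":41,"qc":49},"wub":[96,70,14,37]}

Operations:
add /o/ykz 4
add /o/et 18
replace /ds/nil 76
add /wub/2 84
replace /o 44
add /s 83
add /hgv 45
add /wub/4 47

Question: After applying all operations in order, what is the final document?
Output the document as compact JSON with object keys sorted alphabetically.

After op 1 (add /o/ykz 4): {"ds":{"nil":79,"oda":11,"ovw":47,"ph":16},"o":{"ka":48,"ntv":67,"nw":41,"qc":49,"ykz":4},"wub":[96,70,14,37]}
After op 2 (add /o/et 18): {"ds":{"nil":79,"oda":11,"ovw":47,"ph":16},"o":{"et":18,"ka":48,"ntv":67,"nw":41,"qc":49,"ykz":4},"wub":[96,70,14,37]}
After op 3 (replace /ds/nil 76): {"ds":{"nil":76,"oda":11,"ovw":47,"ph":16},"o":{"et":18,"ka":48,"ntv":67,"nw":41,"qc":49,"ykz":4},"wub":[96,70,14,37]}
After op 4 (add /wub/2 84): {"ds":{"nil":76,"oda":11,"ovw":47,"ph":16},"o":{"et":18,"ka":48,"ntv":67,"nw":41,"qc":49,"ykz":4},"wub":[96,70,84,14,37]}
After op 5 (replace /o 44): {"ds":{"nil":76,"oda":11,"ovw":47,"ph":16},"o":44,"wub":[96,70,84,14,37]}
After op 6 (add /s 83): {"ds":{"nil":76,"oda":11,"ovw":47,"ph":16},"o":44,"s":83,"wub":[96,70,84,14,37]}
After op 7 (add /hgv 45): {"ds":{"nil":76,"oda":11,"ovw":47,"ph":16},"hgv":45,"o":44,"s":83,"wub":[96,70,84,14,37]}
After op 8 (add /wub/4 47): {"ds":{"nil":76,"oda":11,"ovw":47,"ph":16},"hgv":45,"o":44,"s":83,"wub":[96,70,84,14,47,37]}

Answer: {"ds":{"nil":76,"oda":11,"ovw":47,"ph":16},"hgv":45,"o":44,"s":83,"wub":[96,70,84,14,47,37]}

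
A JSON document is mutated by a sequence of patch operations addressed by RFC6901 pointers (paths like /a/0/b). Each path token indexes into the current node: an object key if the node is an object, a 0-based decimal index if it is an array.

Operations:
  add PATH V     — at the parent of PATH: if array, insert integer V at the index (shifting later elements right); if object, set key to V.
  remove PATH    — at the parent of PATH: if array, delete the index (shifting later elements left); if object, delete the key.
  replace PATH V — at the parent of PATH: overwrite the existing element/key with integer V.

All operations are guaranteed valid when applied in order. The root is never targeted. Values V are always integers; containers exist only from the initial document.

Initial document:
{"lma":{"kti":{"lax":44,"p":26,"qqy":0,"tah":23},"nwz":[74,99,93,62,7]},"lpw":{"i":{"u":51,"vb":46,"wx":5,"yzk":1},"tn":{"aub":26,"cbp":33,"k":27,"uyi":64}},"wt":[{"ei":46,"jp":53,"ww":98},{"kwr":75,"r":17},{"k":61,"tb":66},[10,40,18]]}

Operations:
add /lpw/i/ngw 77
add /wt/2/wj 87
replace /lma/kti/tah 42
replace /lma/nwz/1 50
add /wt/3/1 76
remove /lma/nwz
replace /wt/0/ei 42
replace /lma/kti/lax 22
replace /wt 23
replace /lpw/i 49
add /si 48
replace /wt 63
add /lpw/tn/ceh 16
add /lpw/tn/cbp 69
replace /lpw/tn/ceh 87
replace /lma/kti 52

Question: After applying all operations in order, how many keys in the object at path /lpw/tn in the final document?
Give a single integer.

Answer: 5

Derivation:
After op 1 (add /lpw/i/ngw 77): {"lma":{"kti":{"lax":44,"p":26,"qqy":0,"tah":23},"nwz":[74,99,93,62,7]},"lpw":{"i":{"ngw":77,"u":51,"vb":46,"wx":5,"yzk":1},"tn":{"aub":26,"cbp":33,"k":27,"uyi":64}},"wt":[{"ei":46,"jp":53,"ww":98},{"kwr":75,"r":17},{"k":61,"tb":66},[10,40,18]]}
After op 2 (add /wt/2/wj 87): {"lma":{"kti":{"lax":44,"p":26,"qqy":0,"tah":23},"nwz":[74,99,93,62,7]},"lpw":{"i":{"ngw":77,"u":51,"vb":46,"wx":5,"yzk":1},"tn":{"aub":26,"cbp":33,"k":27,"uyi":64}},"wt":[{"ei":46,"jp":53,"ww":98},{"kwr":75,"r":17},{"k":61,"tb":66,"wj":87},[10,40,18]]}
After op 3 (replace /lma/kti/tah 42): {"lma":{"kti":{"lax":44,"p":26,"qqy":0,"tah":42},"nwz":[74,99,93,62,7]},"lpw":{"i":{"ngw":77,"u":51,"vb":46,"wx":5,"yzk":1},"tn":{"aub":26,"cbp":33,"k":27,"uyi":64}},"wt":[{"ei":46,"jp":53,"ww":98},{"kwr":75,"r":17},{"k":61,"tb":66,"wj":87},[10,40,18]]}
After op 4 (replace /lma/nwz/1 50): {"lma":{"kti":{"lax":44,"p":26,"qqy":0,"tah":42},"nwz":[74,50,93,62,7]},"lpw":{"i":{"ngw":77,"u":51,"vb":46,"wx":5,"yzk":1},"tn":{"aub":26,"cbp":33,"k":27,"uyi":64}},"wt":[{"ei":46,"jp":53,"ww":98},{"kwr":75,"r":17},{"k":61,"tb":66,"wj":87},[10,40,18]]}
After op 5 (add /wt/3/1 76): {"lma":{"kti":{"lax":44,"p":26,"qqy":0,"tah":42},"nwz":[74,50,93,62,7]},"lpw":{"i":{"ngw":77,"u":51,"vb":46,"wx":5,"yzk":1},"tn":{"aub":26,"cbp":33,"k":27,"uyi":64}},"wt":[{"ei":46,"jp":53,"ww":98},{"kwr":75,"r":17},{"k":61,"tb":66,"wj":87},[10,76,40,18]]}
After op 6 (remove /lma/nwz): {"lma":{"kti":{"lax":44,"p":26,"qqy":0,"tah":42}},"lpw":{"i":{"ngw":77,"u":51,"vb":46,"wx":5,"yzk":1},"tn":{"aub":26,"cbp":33,"k":27,"uyi":64}},"wt":[{"ei":46,"jp":53,"ww":98},{"kwr":75,"r":17},{"k":61,"tb":66,"wj":87},[10,76,40,18]]}
After op 7 (replace /wt/0/ei 42): {"lma":{"kti":{"lax":44,"p":26,"qqy":0,"tah":42}},"lpw":{"i":{"ngw":77,"u":51,"vb":46,"wx":5,"yzk":1},"tn":{"aub":26,"cbp":33,"k":27,"uyi":64}},"wt":[{"ei":42,"jp":53,"ww":98},{"kwr":75,"r":17},{"k":61,"tb":66,"wj":87},[10,76,40,18]]}
After op 8 (replace /lma/kti/lax 22): {"lma":{"kti":{"lax":22,"p":26,"qqy":0,"tah":42}},"lpw":{"i":{"ngw":77,"u":51,"vb":46,"wx":5,"yzk":1},"tn":{"aub":26,"cbp":33,"k":27,"uyi":64}},"wt":[{"ei":42,"jp":53,"ww":98},{"kwr":75,"r":17},{"k":61,"tb":66,"wj":87},[10,76,40,18]]}
After op 9 (replace /wt 23): {"lma":{"kti":{"lax":22,"p":26,"qqy":0,"tah":42}},"lpw":{"i":{"ngw":77,"u":51,"vb":46,"wx":5,"yzk":1},"tn":{"aub":26,"cbp":33,"k":27,"uyi":64}},"wt":23}
After op 10 (replace /lpw/i 49): {"lma":{"kti":{"lax":22,"p":26,"qqy":0,"tah":42}},"lpw":{"i":49,"tn":{"aub":26,"cbp":33,"k":27,"uyi":64}},"wt":23}
After op 11 (add /si 48): {"lma":{"kti":{"lax":22,"p":26,"qqy":0,"tah":42}},"lpw":{"i":49,"tn":{"aub":26,"cbp":33,"k":27,"uyi":64}},"si":48,"wt":23}
After op 12 (replace /wt 63): {"lma":{"kti":{"lax":22,"p":26,"qqy":0,"tah":42}},"lpw":{"i":49,"tn":{"aub":26,"cbp":33,"k":27,"uyi":64}},"si":48,"wt":63}
After op 13 (add /lpw/tn/ceh 16): {"lma":{"kti":{"lax":22,"p":26,"qqy":0,"tah":42}},"lpw":{"i":49,"tn":{"aub":26,"cbp":33,"ceh":16,"k":27,"uyi":64}},"si":48,"wt":63}
After op 14 (add /lpw/tn/cbp 69): {"lma":{"kti":{"lax":22,"p":26,"qqy":0,"tah":42}},"lpw":{"i":49,"tn":{"aub":26,"cbp":69,"ceh":16,"k":27,"uyi":64}},"si":48,"wt":63}
After op 15 (replace /lpw/tn/ceh 87): {"lma":{"kti":{"lax":22,"p":26,"qqy":0,"tah":42}},"lpw":{"i":49,"tn":{"aub":26,"cbp":69,"ceh":87,"k":27,"uyi":64}},"si":48,"wt":63}
After op 16 (replace /lma/kti 52): {"lma":{"kti":52},"lpw":{"i":49,"tn":{"aub":26,"cbp":69,"ceh":87,"k":27,"uyi":64}},"si":48,"wt":63}
Size at path /lpw/tn: 5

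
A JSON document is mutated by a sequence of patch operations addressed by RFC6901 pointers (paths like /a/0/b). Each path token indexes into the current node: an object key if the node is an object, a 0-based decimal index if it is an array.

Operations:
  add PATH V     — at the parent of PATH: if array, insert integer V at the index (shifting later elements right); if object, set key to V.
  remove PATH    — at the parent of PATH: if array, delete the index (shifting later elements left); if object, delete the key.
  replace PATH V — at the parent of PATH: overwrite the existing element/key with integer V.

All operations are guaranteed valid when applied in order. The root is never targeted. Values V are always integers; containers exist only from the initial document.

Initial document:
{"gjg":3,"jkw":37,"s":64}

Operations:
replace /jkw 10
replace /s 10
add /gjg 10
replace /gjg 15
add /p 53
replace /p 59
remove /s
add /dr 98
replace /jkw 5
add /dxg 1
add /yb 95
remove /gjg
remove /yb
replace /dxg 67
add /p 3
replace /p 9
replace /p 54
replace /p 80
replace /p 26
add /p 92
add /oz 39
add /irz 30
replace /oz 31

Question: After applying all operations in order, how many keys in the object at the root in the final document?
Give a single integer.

Answer: 6

Derivation:
After op 1 (replace /jkw 10): {"gjg":3,"jkw":10,"s":64}
After op 2 (replace /s 10): {"gjg":3,"jkw":10,"s":10}
After op 3 (add /gjg 10): {"gjg":10,"jkw":10,"s":10}
After op 4 (replace /gjg 15): {"gjg":15,"jkw":10,"s":10}
After op 5 (add /p 53): {"gjg":15,"jkw":10,"p":53,"s":10}
After op 6 (replace /p 59): {"gjg":15,"jkw":10,"p":59,"s":10}
After op 7 (remove /s): {"gjg":15,"jkw":10,"p":59}
After op 8 (add /dr 98): {"dr":98,"gjg":15,"jkw":10,"p":59}
After op 9 (replace /jkw 5): {"dr":98,"gjg":15,"jkw":5,"p":59}
After op 10 (add /dxg 1): {"dr":98,"dxg":1,"gjg":15,"jkw":5,"p":59}
After op 11 (add /yb 95): {"dr":98,"dxg":1,"gjg":15,"jkw":5,"p":59,"yb":95}
After op 12 (remove /gjg): {"dr":98,"dxg":1,"jkw":5,"p":59,"yb":95}
After op 13 (remove /yb): {"dr":98,"dxg":1,"jkw":5,"p":59}
After op 14 (replace /dxg 67): {"dr":98,"dxg":67,"jkw":5,"p":59}
After op 15 (add /p 3): {"dr":98,"dxg":67,"jkw":5,"p":3}
After op 16 (replace /p 9): {"dr":98,"dxg":67,"jkw":5,"p":9}
After op 17 (replace /p 54): {"dr":98,"dxg":67,"jkw":5,"p":54}
After op 18 (replace /p 80): {"dr":98,"dxg":67,"jkw":5,"p":80}
After op 19 (replace /p 26): {"dr":98,"dxg":67,"jkw":5,"p":26}
After op 20 (add /p 92): {"dr":98,"dxg":67,"jkw":5,"p":92}
After op 21 (add /oz 39): {"dr":98,"dxg":67,"jkw":5,"oz":39,"p":92}
After op 22 (add /irz 30): {"dr":98,"dxg":67,"irz":30,"jkw":5,"oz":39,"p":92}
After op 23 (replace /oz 31): {"dr":98,"dxg":67,"irz":30,"jkw":5,"oz":31,"p":92}
Size at the root: 6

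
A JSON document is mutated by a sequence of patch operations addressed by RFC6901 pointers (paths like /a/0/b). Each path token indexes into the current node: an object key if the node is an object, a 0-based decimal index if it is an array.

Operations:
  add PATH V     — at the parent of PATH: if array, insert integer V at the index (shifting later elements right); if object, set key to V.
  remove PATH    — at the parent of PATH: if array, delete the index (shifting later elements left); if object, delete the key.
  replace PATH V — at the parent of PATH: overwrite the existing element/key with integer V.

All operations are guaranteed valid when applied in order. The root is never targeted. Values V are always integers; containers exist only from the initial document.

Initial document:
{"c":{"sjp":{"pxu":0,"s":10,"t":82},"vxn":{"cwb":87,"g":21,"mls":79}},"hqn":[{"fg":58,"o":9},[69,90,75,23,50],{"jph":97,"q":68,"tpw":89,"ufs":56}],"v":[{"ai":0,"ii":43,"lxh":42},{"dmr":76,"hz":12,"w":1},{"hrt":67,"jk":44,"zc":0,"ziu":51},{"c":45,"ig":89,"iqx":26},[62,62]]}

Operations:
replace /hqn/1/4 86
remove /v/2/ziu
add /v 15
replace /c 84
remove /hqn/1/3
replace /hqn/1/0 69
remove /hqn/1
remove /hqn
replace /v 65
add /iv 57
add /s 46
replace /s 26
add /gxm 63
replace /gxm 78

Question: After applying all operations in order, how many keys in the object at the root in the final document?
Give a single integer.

After op 1 (replace /hqn/1/4 86): {"c":{"sjp":{"pxu":0,"s":10,"t":82},"vxn":{"cwb":87,"g":21,"mls":79}},"hqn":[{"fg":58,"o":9},[69,90,75,23,86],{"jph":97,"q":68,"tpw":89,"ufs":56}],"v":[{"ai":0,"ii":43,"lxh":42},{"dmr":76,"hz":12,"w":1},{"hrt":67,"jk":44,"zc":0,"ziu":51},{"c":45,"ig":89,"iqx":26},[62,62]]}
After op 2 (remove /v/2/ziu): {"c":{"sjp":{"pxu":0,"s":10,"t":82},"vxn":{"cwb":87,"g":21,"mls":79}},"hqn":[{"fg":58,"o":9},[69,90,75,23,86],{"jph":97,"q":68,"tpw":89,"ufs":56}],"v":[{"ai":0,"ii":43,"lxh":42},{"dmr":76,"hz":12,"w":1},{"hrt":67,"jk":44,"zc":0},{"c":45,"ig":89,"iqx":26},[62,62]]}
After op 3 (add /v 15): {"c":{"sjp":{"pxu":0,"s":10,"t":82},"vxn":{"cwb":87,"g":21,"mls":79}},"hqn":[{"fg":58,"o":9},[69,90,75,23,86],{"jph":97,"q":68,"tpw":89,"ufs":56}],"v":15}
After op 4 (replace /c 84): {"c":84,"hqn":[{"fg":58,"o":9},[69,90,75,23,86],{"jph":97,"q":68,"tpw":89,"ufs":56}],"v":15}
After op 5 (remove /hqn/1/3): {"c":84,"hqn":[{"fg":58,"o":9},[69,90,75,86],{"jph":97,"q":68,"tpw":89,"ufs":56}],"v":15}
After op 6 (replace /hqn/1/0 69): {"c":84,"hqn":[{"fg":58,"o":9},[69,90,75,86],{"jph":97,"q":68,"tpw":89,"ufs":56}],"v":15}
After op 7 (remove /hqn/1): {"c":84,"hqn":[{"fg":58,"o":9},{"jph":97,"q":68,"tpw":89,"ufs":56}],"v":15}
After op 8 (remove /hqn): {"c":84,"v":15}
After op 9 (replace /v 65): {"c":84,"v":65}
After op 10 (add /iv 57): {"c":84,"iv":57,"v":65}
After op 11 (add /s 46): {"c":84,"iv":57,"s":46,"v":65}
After op 12 (replace /s 26): {"c":84,"iv":57,"s":26,"v":65}
After op 13 (add /gxm 63): {"c":84,"gxm":63,"iv":57,"s":26,"v":65}
After op 14 (replace /gxm 78): {"c":84,"gxm":78,"iv":57,"s":26,"v":65}
Size at the root: 5

Answer: 5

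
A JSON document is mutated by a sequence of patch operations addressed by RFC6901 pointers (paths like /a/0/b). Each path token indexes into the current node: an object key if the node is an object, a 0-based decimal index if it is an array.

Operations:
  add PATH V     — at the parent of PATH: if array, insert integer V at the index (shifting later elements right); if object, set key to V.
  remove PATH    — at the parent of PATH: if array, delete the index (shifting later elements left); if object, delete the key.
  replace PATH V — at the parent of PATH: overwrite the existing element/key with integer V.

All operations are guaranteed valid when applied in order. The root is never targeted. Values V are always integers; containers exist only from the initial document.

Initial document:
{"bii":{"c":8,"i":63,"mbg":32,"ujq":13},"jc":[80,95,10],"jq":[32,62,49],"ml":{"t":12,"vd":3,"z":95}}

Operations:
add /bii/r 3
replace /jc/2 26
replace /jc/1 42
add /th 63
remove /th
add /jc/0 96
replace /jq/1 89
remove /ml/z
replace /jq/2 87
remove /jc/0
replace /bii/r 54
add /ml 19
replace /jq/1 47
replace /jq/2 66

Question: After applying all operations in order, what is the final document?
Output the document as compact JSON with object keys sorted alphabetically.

After op 1 (add /bii/r 3): {"bii":{"c":8,"i":63,"mbg":32,"r":3,"ujq":13},"jc":[80,95,10],"jq":[32,62,49],"ml":{"t":12,"vd":3,"z":95}}
After op 2 (replace /jc/2 26): {"bii":{"c":8,"i":63,"mbg":32,"r":3,"ujq":13},"jc":[80,95,26],"jq":[32,62,49],"ml":{"t":12,"vd":3,"z":95}}
After op 3 (replace /jc/1 42): {"bii":{"c":8,"i":63,"mbg":32,"r":3,"ujq":13},"jc":[80,42,26],"jq":[32,62,49],"ml":{"t":12,"vd":3,"z":95}}
After op 4 (add /th 63): {"bii":{"c":8,"i":63,"mbg":32,"r":3,"ujq":13},"jc":[80,42,26],"jq":[32,62,49],"ml":{"t":12,"vd":3,"z":95},"th":63}
After op 5 (remove /th): {"bii":{"c":8,"i":63,"mbg":32,"r":3,"ujq":13},"jc":[80,42,26],"jq":[32,62,49],"ml":{"t":12,"vd":3,"z":95}}
After op 6 (add /jc/0 96): {"bii":{"c":8,"i":63,"mbg":32,"r":3,"ujq":13},"jc":[96,80,42,26],"jq":[32,62,49],"ml":{"t":12,"vd":3,"z":95}}
After op 7 (replace /jq/1 89): {"bii":{"c":8,"i":63,"mbg":32,"r":3,"ujq":13},"jc":[96,80,42,26],"jq":[32,89,49],"ml":{"t":12,"vd":3,"z":95}}
After op 8 (remove /ml/z): {"bii":{"c":8,"i":63,"mbg":32,"r":3,"ujq":13},"jc":[96,80,42,26],"jq":[32,89,49],"ml":{"t":12,"vd":3}}
After op 9 (replace /jq/2 87): {"bii":{"c":8,"i":63,"mbg":32,"r":3,"ujq":13},"jc":[96,80,42,26],"jq":[32,89,87],"ml":{"t":12,"vd":3}}
After op 10 (remove /jc/0): {"bii":{"c":8,"i":63,"mbg":32,"r":3,"ujq":13},"jc":[80,42,26],"jq":[32,89,87],"ml":{"t":12,"vd":3}}
After op 11 (replace /bii/r 54): {"bii":{"c":8,"i":63,"mbg":32,"r":54,"ujq":13},"jc":[80,42,26],"jq":[32,89,87],"ml":{"t":12,"vd":3}}
After op 12 (add /ml 19): {"bii":{"c":8,"i":63,"mbg":32,"r":54,"ujq":13},"jc":[80,42,26],"jq":[32,89,87],"ml":19}
After op 13 (replace /jq/1 47): {"bii":{"c":8,"i":63,"mbg":32,"r":54,"ujq":13},"jc":[80,42,26],"jq":[32,47,87],"ml":19}
After op 14 (replace /jq/2 66): {"bii":{"c":8,"i":63,"mbg":32,"r":54,"ujq":13},"jc":[80,42,26],"jq":[32,47,66],"ml":19}

Answer: {"bii":{"c":8,"i":63,"mbg":32,"r":54,"ujq":13},"jc":[80,42,26],"jq":[32,47,66],"ml":19}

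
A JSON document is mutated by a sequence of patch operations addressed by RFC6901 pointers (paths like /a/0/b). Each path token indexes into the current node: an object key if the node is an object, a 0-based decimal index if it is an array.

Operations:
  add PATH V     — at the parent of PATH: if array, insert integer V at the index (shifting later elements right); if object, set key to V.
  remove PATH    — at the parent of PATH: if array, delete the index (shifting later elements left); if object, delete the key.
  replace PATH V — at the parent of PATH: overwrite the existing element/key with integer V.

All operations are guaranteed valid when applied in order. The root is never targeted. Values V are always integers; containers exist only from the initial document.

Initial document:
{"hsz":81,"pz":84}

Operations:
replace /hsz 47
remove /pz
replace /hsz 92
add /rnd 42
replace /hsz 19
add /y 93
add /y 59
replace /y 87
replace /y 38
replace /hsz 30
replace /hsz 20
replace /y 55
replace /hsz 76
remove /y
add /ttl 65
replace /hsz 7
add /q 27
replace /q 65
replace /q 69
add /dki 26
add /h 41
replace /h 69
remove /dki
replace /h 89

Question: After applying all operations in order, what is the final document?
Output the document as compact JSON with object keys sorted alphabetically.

After op 1 (replace /hsz 47): {"hsz":47,"pz":84}
After op 2 (remove /pz): {"hsz":47}
After op 3 (replace /hsz 92): {"hsz":92}
After op 4 (add /rnd 42): {"hsz":92,"rnd":42}
After op 5 (replace /hsz 19): {"hsz":19,"rnd":42}
After op 6 (add /y 93): {"hsz":19,"rnd":42,"y":93}
After op 7 (add /y 59): {"hsz":19,"rnd":42,"y":59}
After op 8 (replace /y 87): {"hsz":19,"rnd":42,"y":87}
After op 9 (replace /y 38): {"hsz":19,"rnd":42,"y":38}
After op 10 (replace /hsz 30): {"hsz":30,"rnd":42,"y":38}
After op 11 (replace /hsz 20): {"hsz":20,"rnd":42,"y":38}
After op 12 (replace /y 55): {"hsz":20,"rnd":42,"y":55}
After op 13 (replace /hsz 76): {"hsz":76,"rnd":42,"y":55}
After op 14 (remove /y): {"hsz":76,"rnd":42}
After op 15 (add /ttl 65): {"hsz":76,"rnd":42,"ttl":65}
After op 16 (replace /hsz 7): {"hsz":7,"rnd":42,"ttl":65}
After op 17 (add /q 27): {"hsz":7,"q":27,"rnd":42,"ttl":65}
After op 18 (replace /q 65): {"hsz":7,"q":65,"rnd":42,"ttl":65}
After op 19 (replace /q 69): {"hsz":7,"q":69,"rnd":42,"ttl":65}
After op 20 (add /dki 26): {"dki":26,"hsz":7,"q":69,"rnd":42,"ttl":65}
After op 21 (add /h 41): {"dki":26,"h":41,"hsz":7,"q":69,"rnd":42,"ttl":65}
After op 22 (replace /h 69): {"dki":26,"h":69,"hsz":7,"q":69,"rnd":42,"ttl":65}
After op 23 (remove /dki): {"h":69,"hsz":7,"q":69,"rnd":42,"ttl":65}
After op 24 (replace /h 89): {"h":89,"hsz":7,"q":69,"rnd":42,"ttl":65}

Answer: {"h":89,"hsz":7,"q":69,"rnd":42,"ttl":65}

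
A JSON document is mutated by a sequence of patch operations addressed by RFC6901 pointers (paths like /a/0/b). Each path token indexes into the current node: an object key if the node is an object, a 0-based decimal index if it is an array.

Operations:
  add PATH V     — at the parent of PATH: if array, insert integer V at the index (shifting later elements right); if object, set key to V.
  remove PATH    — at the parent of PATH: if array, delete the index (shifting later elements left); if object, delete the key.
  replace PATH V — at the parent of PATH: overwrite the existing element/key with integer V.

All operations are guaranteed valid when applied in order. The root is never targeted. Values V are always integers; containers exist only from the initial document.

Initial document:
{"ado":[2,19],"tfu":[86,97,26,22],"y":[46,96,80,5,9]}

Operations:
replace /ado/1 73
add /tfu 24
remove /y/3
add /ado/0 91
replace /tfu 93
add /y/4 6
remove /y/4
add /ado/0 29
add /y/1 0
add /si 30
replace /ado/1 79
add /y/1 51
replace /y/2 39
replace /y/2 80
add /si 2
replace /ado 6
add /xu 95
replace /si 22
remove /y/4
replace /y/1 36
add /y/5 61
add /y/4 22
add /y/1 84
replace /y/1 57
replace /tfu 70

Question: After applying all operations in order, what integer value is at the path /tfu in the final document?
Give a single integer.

Answer: 70

Derivation:
After op 1 (replace /ado/1 73): {"ado":[2,73],"tfu":[86,97,26,22],"y":[46,96,80,5,9]}
After op 2 (add /tfu 24): {"ado":[2,73],"tfu":24,"y":[46,96,80,5,9]}
After op 3 (remove /y/3): {"ado":[2,73],"tfu":24,"y":[46,96,80,9]}
After op 4 (add /ado/0 91): {"ado":[91,2,73],"tfu":24,"y":[46,96,80,9]}
After op 5 (replace /tfu 93): {"ado":[91,2,73],"tfu":93,"y":[46,96,80,9]}
After op 6 (add /y/4 6): {"ado":[91,2,73],"tfu":93,"y":[46,96,80,9,6]}
After op 7 (remove /y/4): {"ado":[91,2,73],"tfu":93,"y":[46,96,80,9]}
After op 8 (add /ado/0 29): {"ado":[29,91,2,73],"tfu":93,"y":[46,96,80,9]}
After op 9 (add /y/1 0): {"ado":[29,91,2,73],"tfu":93,"y":[46,0,96,80,9]}
After op 10 (add /si 30): {"ado":[29,91,2,73],"si":30,"tfu":93,"y":[46,0,96,80,9]}
After op 11 (replace /ado/1 79): {"ado":[29,79,2,73],"si":30,"tfu":93,"y":[46,0,96,80,9]}
After op 12 (add /y/1 51): {"ado":[29,79,2,73],"si":30,"tfu":93,"y":[46,51,0,96,80,9]}
After op 13 (replace /y/2 39): {"ado":[29,79,2,73],"si":30,"tfu":93,"y":[46,51,39,96,80,9]}
After op 14 (replace /y/2 80): {"ado":[29,79,2,73],"si":30,"tfu":93,"y":[46,51,80,96,80,9]}
After op 15 (add /si 2): {"ado":[29,79,2,73],"si":2,"tfu":93,"y":[46,51,80,96,80,9]}
After op 16 (replace /ado 6): {"ado":6,"si":2,"tfu":93,"y":[46,51,80,96,80,9]}
After op 17 (add /xu 95): {"ado":6,"si":2,"tfu":93,"xu":95,"y":[46,51,80,96,80,9]}
After op 18 (replace /si 22): {"ado":6,"si":22,"tfu":93,"xu":95,"y":[46,51,80,96,80,9]}
After op 19 (remove /y/4): {"ado":6,"si":22,"tfu":93,"xu":95,"y":[46,51,80,96,9]}
After op 20 (replace /y/1 36): {"ado":6,"si":22,"tfu":93,"xu":95,"y":[46,36,80,96,9]}
After op 21 (add /y/5 61): {"ado":6,"si":22,"tfu":93,"xu":95,"y":[46,36,80,96,9,61]}
After op 22 (add /y/4 22): {"ado":6,"si":22,"tfu":93,"xu":95,"y":[46,36,80,96,22,9,61]}
After op 23 (add /y/1 84): {"ado":6,"si":22,"tfu":93,"xu":95,"y":[46,84,36,80,96,22,9,61]}
After op 24 (replace /y/1 57): {"ado":6,"si":22,"tfu":93,"xu":95,"y":[46,57,36,80,96,22,9,61]}
After op 25 (replace /tfu 70): {"ado":6,"si":22,"tfu":70,"xu":95,"y":[46,57,36,80,96,22,9,61]}
Value at /tfu: 70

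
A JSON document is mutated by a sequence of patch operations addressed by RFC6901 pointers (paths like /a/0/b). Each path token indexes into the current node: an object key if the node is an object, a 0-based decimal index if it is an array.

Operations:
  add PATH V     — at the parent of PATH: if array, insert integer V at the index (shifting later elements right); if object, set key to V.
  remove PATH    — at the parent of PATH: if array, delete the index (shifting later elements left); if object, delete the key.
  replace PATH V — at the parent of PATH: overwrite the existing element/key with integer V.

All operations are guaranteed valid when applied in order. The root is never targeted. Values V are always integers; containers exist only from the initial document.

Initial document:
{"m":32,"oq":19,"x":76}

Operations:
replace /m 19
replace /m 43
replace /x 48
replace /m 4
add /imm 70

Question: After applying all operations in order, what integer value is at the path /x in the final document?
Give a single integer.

After op 1 (replace /m 19): {"m":19,"oq":19,"x":76}
After op 2 (replace /m 43): {"m":43,"oq":19,"x":76}
After op 3 (replace /x 48): {"m":43,"oq":19,"x":48}
After op 4 (replace /m 4): {"m":4,"oq":19,"x":48}
After op 5 (add /imm 70): {"imm":70,"m":4,"oq":19,"x":48}
Value at /x: 48

Answer: 48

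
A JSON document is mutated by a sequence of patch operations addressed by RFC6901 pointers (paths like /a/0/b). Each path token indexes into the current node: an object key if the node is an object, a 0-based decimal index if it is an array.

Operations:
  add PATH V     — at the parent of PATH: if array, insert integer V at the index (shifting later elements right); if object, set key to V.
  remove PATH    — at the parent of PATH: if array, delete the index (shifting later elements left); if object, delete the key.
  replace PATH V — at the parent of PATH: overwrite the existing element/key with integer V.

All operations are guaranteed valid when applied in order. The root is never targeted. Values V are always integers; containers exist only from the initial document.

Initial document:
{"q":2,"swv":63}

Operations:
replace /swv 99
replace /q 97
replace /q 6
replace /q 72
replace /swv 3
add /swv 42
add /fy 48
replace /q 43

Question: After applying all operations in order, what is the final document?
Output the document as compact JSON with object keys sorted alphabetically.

After op 1 (replace /swv 99): {"q":2,"swv":99}
After op 2 (replace /q 97): {"q":97,"swv":99}
After op 3 (replace /q 6): {"q":6,"swv":99}
After op 4 (replace /q 72): {"q":72,"swv":99}
After op 5 (replace /swv 3): {"q":72,"swv":3}
After op 6 (add /swv 42): {"q":72,"swv":42}
After op 7 (add /fy 48): {"fy":48,"q":72,"swv":42}
After op 8 (replace /q 43): {"fy":48,"q":43,"swv":42}

Answer: {"fy":48,"q":43,"swv":42}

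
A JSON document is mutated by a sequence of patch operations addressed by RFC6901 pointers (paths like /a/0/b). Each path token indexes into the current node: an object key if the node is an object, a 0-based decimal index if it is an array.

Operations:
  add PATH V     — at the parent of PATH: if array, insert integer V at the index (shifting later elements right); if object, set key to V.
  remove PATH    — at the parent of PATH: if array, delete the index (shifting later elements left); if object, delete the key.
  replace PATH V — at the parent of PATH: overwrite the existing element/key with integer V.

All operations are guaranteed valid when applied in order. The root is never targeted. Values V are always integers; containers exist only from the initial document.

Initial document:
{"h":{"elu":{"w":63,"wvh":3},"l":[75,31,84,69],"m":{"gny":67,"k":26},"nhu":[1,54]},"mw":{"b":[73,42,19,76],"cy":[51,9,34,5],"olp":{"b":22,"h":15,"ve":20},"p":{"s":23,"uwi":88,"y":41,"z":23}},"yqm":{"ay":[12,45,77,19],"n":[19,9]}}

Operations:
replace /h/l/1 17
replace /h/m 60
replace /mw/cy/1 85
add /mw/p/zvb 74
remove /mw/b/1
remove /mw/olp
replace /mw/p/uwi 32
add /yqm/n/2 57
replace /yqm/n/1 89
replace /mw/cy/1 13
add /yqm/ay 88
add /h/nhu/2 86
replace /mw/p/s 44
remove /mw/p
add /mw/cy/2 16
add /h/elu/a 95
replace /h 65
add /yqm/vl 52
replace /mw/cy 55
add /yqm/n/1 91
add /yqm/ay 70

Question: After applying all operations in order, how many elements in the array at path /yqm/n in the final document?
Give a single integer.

Answer: 4

Derivation:
After op 1 (replace /h/l/1 17): {"h":{"elu":{"w":63,"wvh":3},"l":[75,17,84,69],"m":{"gny":67,"k":26},"nhu":[1,54]},"mw":{"b":[73,42,19,76],"cy":[51,9,34,5],"olp":{"b":22,"h":15,"ve":20},"p":{"s":23,"uwi":88,"y":41,"z":23}},"yqm":{"ay":[12,45,77,19],"n":[19,9]}}
After op 2 (replace /h/m 60): {"h":{"elu":{"w":63,"wvh":3},"l":[75,17,84,69],"m":60,"nhu":[1,54]},"mw":{"b":[73,42,19,76],"cy":[51,9,34,5],"olp":{"b":22,"h":15,"ve":20},"p":{"s":23,"uwi":88,"y":41,"z":23}},"yqm":{"ay":[12,45,77,19],"n":[19,9]}}
After op 3 (replace /mw/cy/1 85): {"h":{"elu":{"w":63,"wvh":3},"l":[75,17,84,69],"m":60,"nhu":[1,54]},"mw":{"b":[73,42,19,76],"cy":[51,85,34,5],"olp":{"b":22,"h":15,"ve":20},"p":{"s":23,"uwi":88,"y":41,"z":23}},"yqm":{"ay":[12,45,77,19],"n":[19,9]}}
After op 4 (add /mw/p/zvb 74): {"h":{"elu":{"w":63,"wvh":3},"l":[75,17,84,69],"m":60,"nhu":[1,54]},"mw":{"b":[73,42,19,76],"cy":[51,85,34,5],"olp":{"b":22,"h":15,"ve":20},"p":{"s":23,"uwi":88,"y":41,"z":23,"zvb":74}},"yqm":{"ay":[12,45,77,19],"n":[19,9]}}
After op 5 (remove /mw/b/1): {"h":{"elu":{"w":63,"wvh":3},"l":[75,17,84,69],"m":60,"nhu":[1,54]},"mw":{"b":[73,19,76],"cy":[51,85,34,5],"olp":{"b":22,"h":15,"ve":20},"p":{"s":23,"uwi":88,"y":41,"z":23,"zvb":74}},"yqm":{"ay":[12,45,77,19],"n":[19,9]}}
After op 6 (remove /mw/olp): {"h":{"elu":{"w":63,"wvh":3},"l":[75,17,84,69],"m":60,"nhu":[1,54]},"mw":{"b":[73,19,76],"cy":[51,85,34,5],"p":{"s":23,"uwi":88,"y":41,"z":23,"zvb":74}},"yqm":{"ay":[12,45,77,19],"n":[19,9]}}
After op 7 (replace /mw/p/uwi 32): {"h":{"elu":{"w":63,"wvh":3},"l":[75,17,84,69],"m":60,"nhu":[1,54]},"mw":{"b":[73,19,76],"cy":[51,85,34,5],"p":{"s":23,"uwi":32,"y":41,"z":23,"zvb":74}},"yqm":{"ay":[12,45,77,19],"n":[19,9]}}
After op 8 (add /yqm/n/2 57): {"h":{"elu":{"w":63,"wvh":3},"l":[75,17,84,69],"m":60,"nhu":[1,54]},"mw":{"b":[73,19,76],"cy":[51,85,34,5],"p":{"s":23,"uwi":32,"y":41,"z":23,"zvb":74}},"yqm":{"ay":[12,45,77,19],"n":[19,9,57]}}
After op 9 (replace /yqm/n/1 89): {"h":{"elu":{"w":63,"wvh":3},"l":[75,17,84,69],"m":60,"nhu":[1,54]},"mw":{"b":[73,19,76],"cy":[51,85,34,5],"p":{"s":23,"uwi":32,"y":41,"z":23,"zvb":74}},"yqm":{"ay":[12,45,77,19],"n":[19,89,57]}}
After op 10 (replace /mw/cy/1 13): {"h":{"elu":{"w":63,"wvh":3},"l":[75,17,84,69],"m":60,"nhu":[1,54]},"mw":{"b":[73,19,76],"cy":[51,13,34,5],"p":{"s":23,"uwi":32,"y":41,"z":23,"zvb":74}},"yqm":{"ay":[12,45,77,19],"n":[19,89,57]}}
After op 11 (add /yqm/ay 88): {"h":{"elu":{"w":63,"wvh":3},"l":[75,17,84,69],"m":60,"nhu":[1,54]},"mw":{"b":[73,19,76],"cy":[51,13,34,5],"p":{"s":23,"uwi":32,"y":41,"z":23,"zvb":74}},"yqm":{"ay":88,"n":[19,89,57]}}
After op 12 (add /h/nhu/2 86): {"h":{"elu":{"w":63,"wvh":3},"l":[75,17,84,69],"m":60,"nhu":[1,54,86]},"mw":{"b":[73,19,76],"cy":[51,13,34,5],"p":{"s":23,"uwi":32,"y":41,"z":23,"zvb":74}},"yqm":{"ay":88,"n":[19,89,57]}}
After op 13 (replace /mw/p/s 44): {"h":{"elu":{"w":63,"wvh":3},"l":[75,17,84,69],"m":60,"nhu":[1,54,86]},"mw":{"b":[73,19,76],"cy":[51,13,34,5],"p":{"s":44,"uwi":32,"y":41,"z":23,"zvb":74}},"yqm":{"ay":88,"n":[19,89,57]}}
After op 14 (remove /mw/p): {"h":{"elu":{"w":63,"wvh":3},"l":[75,17,84,69],"m":60,"nhu":[1,54,86]},"mw":{"b":[73,19,76],"cy":[51,13,34,5]},"yqm":{"ay":88,"n":[19,89,57]}}
After op 15 (add /mw/cy/2 16): {"h":{"elu":{"w":63,"wvh":3},"l":[75,17,84,69],"m":60,"nhu":[1,54,86]},"mw":{"b":[73,19,76],"cy":[51,13,16,34,5]},"yqm":{"ay":88,"n":[19,89,57]}}
After op 16 (add /h/elu/a 95): {"h":{"elu":{"a":95,"w":63,"wvh":3},"l":[75,17,84,69],"m":60,"nhu":[1,54,86]},"mw":{"b":[73,19,76],"cy":[51,13,16,34,5]},"yqm":{"ay":88,"n":[19,89,57]}}
After op 17 (replace /h 65): {"h":65,"mw":{"b":[73,19,76],"cy":[51,13,16,34,5]},"yqm":{"ay":88,"n":[19,89,57]}}
After op 18 (add /yqm/vl 52): {"h":65,"mw":{"b":[73,19,76],"cy":[51,13,16,34,5]},"yqm":{"ay":88,"n":[19,89,57],"vl":52}}
After op 19 (replace /mw/cy 55): {"h":65,"mw":{"b":[73,19,76],"cy":55},"yqm":{"ay":88,"n":[19,89,57],"vl":52}}
After op 20 (add /yqm/n/1 91): {"h":65,"mw":{"b":[73,19,76],"cy":55},"yqm":{"ay":88,"n":[19,91,89,57],"vl":52}}
After op 21 (add /yqm/ay 70): {"h":65,"mw":{"b":[73,19,76],"cy":55},"yqm":{"ay":70,"n":[19,91,89,57],"vl":52}}
Size at path /yqm/n: 4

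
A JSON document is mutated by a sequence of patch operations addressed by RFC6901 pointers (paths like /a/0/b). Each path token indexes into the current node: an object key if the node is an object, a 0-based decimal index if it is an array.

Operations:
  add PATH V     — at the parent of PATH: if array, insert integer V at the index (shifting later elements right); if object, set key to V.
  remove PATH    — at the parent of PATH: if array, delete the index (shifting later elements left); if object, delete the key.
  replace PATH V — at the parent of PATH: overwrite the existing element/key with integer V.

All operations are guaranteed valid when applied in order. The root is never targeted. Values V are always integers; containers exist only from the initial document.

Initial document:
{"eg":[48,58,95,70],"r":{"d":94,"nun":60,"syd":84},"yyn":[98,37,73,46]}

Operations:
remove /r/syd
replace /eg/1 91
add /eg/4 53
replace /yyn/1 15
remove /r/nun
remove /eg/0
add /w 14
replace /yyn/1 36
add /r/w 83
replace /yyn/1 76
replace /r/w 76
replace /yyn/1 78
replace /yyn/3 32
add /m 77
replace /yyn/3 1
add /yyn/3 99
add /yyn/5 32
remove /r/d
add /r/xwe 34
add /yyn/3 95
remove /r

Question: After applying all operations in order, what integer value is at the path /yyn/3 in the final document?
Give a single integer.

Answer: 95

Derivation:
After op 1 (remove /r/syd): {"eg":[48,58,95,70],"r":{"d":94,"nun":60},"yyn":[98,37,73,46]}
After op 2 (replace /eg/1 91): {"eg":[48,91,95,70],"r":{"d":94,"nun":60},"yyn":[98,37,73,46]}
After op 3 (add /eg/4 53): {"eg":[48,91,95,70,53],"r":{"d":94,"nun":60},"yyn":[98,37,73,46]}
After op 4 (replace /yyn/1 15): {"eg":[48,91,95,70,53],"r":{"d":94,"nun":60},"yyn":[98,15,73,46]}
After op 5 (remove /r/nun): {"eg":[48,91,95,70,53],"r":{"d":94},"yyn":[98,15,73,46]}
After op 6 (remove /eg/0): {"eg":[91,95,70,53],"r":{"d":94},"yyn":[98,15,73,46]}
After op 7 (add /w 14): {"eg":[91,95,70,53],"r":{"d":94},"w":14,"yyn":[98,15,73,46]}
After op 8 (replace /yyn/1 36): {"eg":[91,95,70,53],"r":{"d":94},"w":14,"yyn":[98,36,73,46]}
After op 9 (add /r/w 83): {"eg":[91,95,70,53],"r":{"d":94,"w":83},"w":14,"yyn":[98,36,73,46]}
After op 10 (replace /yyn/1 76): {"eg":[91,95,70,53],"r":{"d":94,"w":83},"w":14,"yyn":[98,76,73,46]}
After op 11 (replace /r/w 76): {"eg":[91,95,70,53],"r":{"d":94,"w":76},"w":14,"yyn":[98,76,73,46]}
After op 12 (replace /yyn/1 78): {"eg":[91,95,70,53],"r":{"d":94,"w":76},"w":14,"yyn":[98,78,73,46]}
After op 13 (replace /yyn/3 32): {"eg":[91,95,70,53],"r":{"d":94,"w":76},"w":14,"yyn":[98,78,73,32]}
After op 14 (add /m 77): {"eg":[91,95,70,53],"m":77,"r":{"d":94,"w":76},"w":14,"yyn":[98,78,73,32]}
After op 15 (replace /yyn/3 1): {"eg":[91,95,70,53],"m":77,"r":{"d":94,"w":76},"w":14,"yyn":[98,78,73,1]}
After op 16 (add /yyn/3 99): {"eg":[91,95,70,53],"m":77,"r":{"d":94,"w":76},"w":14,"yyn":[98,78,73,99,1]}
After op 17 (add /yyn/5 32): {"eg":[91,95,70,53],"m":77,"r":{"d":94,"w":76},"w":14,"yyn":[98,78,73,99,1,32]}
After op 18 (remove /r/d): {"eg":[91,95,70,53],"m":77,"r":{"w":76},"w":14,"yyn":[98,78,73,99,1,32]}
After op 19 (add /r/xwe 34): {"eg":[91,95,70,53],"m":77,"r":{"w":76,"xwe":34},"w":14,"yyn":[98,78,73,99,1,32]}
After op 20 (add /yyn/3 95): {"eg":[91,95,70,53],"m":77,"r":{"w":76,"xwe":34},"w":14,"yyn":[98,78,73,95,99,1,32]}
After op 21 (remove /r): {"eg":[91,95,70,53],"m":77,"w":14,"yyn":[98,78,73,95,99,1,32]}
Value at /yyn/3: 95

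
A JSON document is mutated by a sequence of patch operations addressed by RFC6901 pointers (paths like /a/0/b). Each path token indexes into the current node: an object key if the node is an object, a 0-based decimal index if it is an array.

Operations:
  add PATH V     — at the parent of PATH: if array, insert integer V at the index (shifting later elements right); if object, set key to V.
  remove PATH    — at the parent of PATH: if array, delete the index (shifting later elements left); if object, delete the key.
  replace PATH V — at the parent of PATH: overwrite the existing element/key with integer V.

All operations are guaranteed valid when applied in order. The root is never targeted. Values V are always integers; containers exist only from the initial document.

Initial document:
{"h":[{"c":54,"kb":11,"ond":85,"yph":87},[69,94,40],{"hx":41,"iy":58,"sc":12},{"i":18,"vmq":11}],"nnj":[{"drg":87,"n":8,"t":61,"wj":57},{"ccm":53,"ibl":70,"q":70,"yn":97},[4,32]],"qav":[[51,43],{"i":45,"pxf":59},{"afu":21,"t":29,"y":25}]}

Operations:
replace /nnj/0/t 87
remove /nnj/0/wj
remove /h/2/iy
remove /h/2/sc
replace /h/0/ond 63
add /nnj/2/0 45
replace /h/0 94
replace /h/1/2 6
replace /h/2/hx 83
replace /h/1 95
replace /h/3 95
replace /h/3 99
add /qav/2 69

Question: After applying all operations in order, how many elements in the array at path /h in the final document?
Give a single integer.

After op 1 (replace /nnj/0/t 87): {"h":[{"c":54,"kb":11,"ond":85,"yph":87},[69,94,40],{"hx":41,"iy":58,"sc":12},{"i":18,"vmq":11}],"nnj":[{"drg":87,"n":8,"t":87,"wj":57},{"ccm":53,"ibl":70,"q":70,"yn":97},[4,32]],"qav":[[51,43],{"i":45,"pxf":59},{"afu":21,"t":29,"y":25}]}
After op 2 (remove /nnj/0/wj): {"h":[{"c":54,"kb":11,"ond":85,"yph":87},[69,94,40],{"hx":41,"iy":58,"sc":12},{"i":18,"vmq":11}],"nnj":[{"drg":87,"n":8,"t":87},{"ccm":53,"ibl":70,"q":70,"yn":97},[4,32]],"qav":[[51,43],{"i":45,"pxf":59},{"afu":21,"t":29,"y":25}]}
After op 3 (remove /h/2/iy): {"h":[{"c":54,"kb":11,"ond":85,"yph":87},[69,94,40],{"hx":41,"sc":12},{"i":18,"vmq":11}],"nnj":[{"drg":87,"n":8,"t":87},{"ccm":53,"ibl":70,"q":70,"yn":97},[4,32]],"qav":[[51,43],{"i":45,"pxf":59},{"afu":21,"t":29,"y":25}]}
After op 4 (remove /h/2/sc): {"h":[{"c":54,"kb":11,"ond":85,"yph":87},[69,94,40],{"hx":41},{"i":18,"vmq":11}],"nnj":[{"drg":87,"n":8,"t":87},{"ccm":53,"ibl":70,"q":70,"yn":97},[4,32]],"qav":[[51,43],{"i":45,"pxf":59},{"afu":21,"t":29,"y":25}]}
After op 5 (replace /h/0/ond 63): {"h":[{"c":54,"kb":11,"ond":63,"yph":87},[69,94,40],{"hx":41},{"i":18,"vmq":11}],"nnj":[{"drg":87,"n":8,"t":87},{"ccm":53,"ibl":70,"q":70,"yn":97},[4,32]],"qav":[[51,43],{"i":45,"pxf":59},{"afu":21,"t":29,"y":25}]}
After op 6 (add /nnj/2/0 45): {"h":[{"c":54,"kb":11,"ond":63,"yph":87},[69,94,40],{"hx":41},{"i":18,"vmq":11}],"nnj":[{"drg":87,"n":8,"t":87},{"ccm":53,"ibl":70,"q":70,"yn":97},[45,4,32]],"qav":[[51,43],{"i":45,"pxf":59},{"afu":21,"t":29,"y":25}]}
After op 7 (replace /h/0 94): {"h":[94,[69,94,40],{"hx":41},{"i":18,"vmq":11}],"nnj":[{"drg":87,"n":8,"t":87},{"ccm":53,"ibl":70,"q":70,"yn":97},[45,4,32]],"qav":[[51,43],{"i":45,"pxf":59},{"afu":21,"t":29,"y":25}]}
After op 8 (replace /h/1/2 6): {"h":[94,[69,94,6],{"hx":41},{"i":18,"vmq":11}],"nnj":[{"drg":87,"n":8,"t":87},{"ccm":53,"ibl":70,"q":70,"yn":97},[45,4,32]],"qav":[[51,43],{"i":45,"pxf":59},{"afu":21,"t":29,"y":25}]}
After op 9 (replace /h/2/hx 83): {"h":[94,[69,94,6],{"hx":83},{"i":18,"vmq":11}],"nnj":[{"drg":87,"n":8,"t":87},{"ccm":53,"ibl":70,"q":70,"yn":97},[45,4,32]],"qav":[[51,43],{"i":45,"pxf":59},{"afu":21,"t":29,"y":25}]}
After op 10 (replace /h/1 95): {"h":[94,95,{"hx":83},{"i":18,"vmq":11}],"nnj":[{"drg":87,"n":8,"t":87},{"ccm":53,"ibl":70,"q":70,"yn":97},[45,4,32]],"qav":[[51,43],{"i":45,"pxf":59},{"afu":21,"t":29,"y":25}]}
After op 11 (replace /h/3 95): {"h":[94,95,{"hx":83},95],"nnj":[{"drg":87,"n":8,"t":87},{"ccm":53,"ibl":70,"q":70,"yn":97},[45,4,32]],"qav":[[51,43],{"i":45,"pxf":59},{"afu":21,"t":29,"y":25}]}
After op 12 (replace /h/3 99): {"h":[94,95,{"hx":83},99],"nnj":[{"drg":87,"n":8,"t":87},{"ccm":53,"ibl":70,"q":70,"yn":97},[45,4,32]],"qav":[[51,43],{"i":45,"pxf":59},{"afu":21,"t":29,"y":25}]}
After op 13 (add /qav/2 69): {"h":[94,95,{"hx":83},99],"nnj":[{"drg":87,"n":8,"t":87},{"ccm":53,"ibl":70,"q":70,"yn":97},[45,4,32]],"qav":[[51,43],{"i":45,"pxf":59},69,{"afu":21,"t":29,"y":25}]}
Size at path /h: 4

Answer: 4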